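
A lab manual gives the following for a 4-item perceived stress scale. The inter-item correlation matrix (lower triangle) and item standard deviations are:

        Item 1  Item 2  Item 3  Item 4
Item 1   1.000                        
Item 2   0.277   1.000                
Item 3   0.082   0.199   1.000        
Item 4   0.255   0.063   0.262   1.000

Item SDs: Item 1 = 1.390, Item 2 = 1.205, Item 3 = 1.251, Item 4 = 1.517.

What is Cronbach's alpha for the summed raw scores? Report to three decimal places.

Σσ²ᵢ = 1.390² + 1.205² + 1.251² + 1.517² = 7.2504
Covariances σ_ij = r_ij · s_i · s_j:
  σ(Item 1,Item 2) = 0.277 × 1.390 × 1.205 = 0.4640
  σ(Item 1,Item 3) = 0.082 × 1.390 × 1.251 = 0.1426
  σ(Item 1,Item 4) = 0.255 × 1.390 × 1.517 = 0.5377
  σ(Item 2,Item 3) = 0.199 × 1.205 × 1.251 = 0.3000
  σ(Item 2,Item 4) = 0.063 × 1.205 × 1.517 = 0.1152
  σ(Item 3,Item 4) = 0.262 × 1.251 × 1.517 = 0.4972
σ²_T = Σσ²ᵢ + 2·Σσ_ij = 7.2504 + 2 × 2.0567 = 11.3638
α = (4/3)·(1 − 7.2504/11.3638) = 0.483

α = 0.483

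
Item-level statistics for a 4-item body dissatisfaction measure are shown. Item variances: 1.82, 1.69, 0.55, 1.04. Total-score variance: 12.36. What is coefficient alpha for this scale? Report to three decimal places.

coefficient alpha = 0.783

Σσᵢ² = 1.82 + 1.69 + 0.55 + 1.04 = 5.10
α = (k/(k−1))·(1 − Σσᵢ²/σ²_total) = (4/3)·(1 − 5.10/12.36) = 0.783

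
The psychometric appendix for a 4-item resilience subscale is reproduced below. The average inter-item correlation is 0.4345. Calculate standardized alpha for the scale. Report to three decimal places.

α = 0.755

Standardized α = k·r̄ / (1 + (k−1)·r̄) = 4 × 0.4345 / (1 + 3 × 0.4345)
  = 1.7380 / 2.3035 = 0.755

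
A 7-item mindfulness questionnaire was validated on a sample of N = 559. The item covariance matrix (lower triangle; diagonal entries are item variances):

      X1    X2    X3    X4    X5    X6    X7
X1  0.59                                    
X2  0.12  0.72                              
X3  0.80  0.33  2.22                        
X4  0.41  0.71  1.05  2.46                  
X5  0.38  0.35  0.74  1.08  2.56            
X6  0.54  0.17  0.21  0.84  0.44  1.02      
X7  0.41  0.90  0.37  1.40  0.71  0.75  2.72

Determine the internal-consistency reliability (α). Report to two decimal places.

sum of item variances = 0.59 + 0.72 + 2.22 + 2.46 + 2.56 + 1.02 + 2.72 = 12.29
Σ_{i<j} σ_ij = 12.71
total variance = 12.29 + 2 × 12.71 = 37.71
α = (k/(k−1))·(1 − sum of item variances/total variance) = (7/6)·(1 − 12.29/37.71) = 0.79

α = 0.79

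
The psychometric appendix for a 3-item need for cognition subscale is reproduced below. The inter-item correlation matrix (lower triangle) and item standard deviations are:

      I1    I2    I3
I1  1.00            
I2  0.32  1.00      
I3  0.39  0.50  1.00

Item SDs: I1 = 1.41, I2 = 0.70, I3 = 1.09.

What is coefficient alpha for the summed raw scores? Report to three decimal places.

Σσ²ᵢ = 1.41² + 0.70² + 1.09² = 3.6662
Covariances σ_ij = r_ij · s_i · s_j:
  σ(I1,I2) = 0.32 × 1.41 × 0.70 = 0.3158
  σ(I1,I3) = 0.39 × 1.41 × 1.09 = 0.5994
  σ(I2,I3) = 0.50 × 0.70 × 1.09 = 0.3815
σ²_T = Σσ²ᵢ + 2·Σσ_ij = 3.6662 + 2 × 1.2967 = 6.2596
α = (3/2)·(1 − 3.6662/6.2596) = 0.621

α = 0.621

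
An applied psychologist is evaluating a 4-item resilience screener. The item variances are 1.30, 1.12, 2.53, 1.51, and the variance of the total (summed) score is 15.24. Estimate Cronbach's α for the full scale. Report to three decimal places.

sum of item variances = 1.30 + 1.12 + 2.53 + 1.51 = 6.46
α = (k/(k−1))·(1 − sum of item variances/Var(T)) = (4/3)·(1 − 6.46/15.24) = 0.768

Cronbach's α = 0.768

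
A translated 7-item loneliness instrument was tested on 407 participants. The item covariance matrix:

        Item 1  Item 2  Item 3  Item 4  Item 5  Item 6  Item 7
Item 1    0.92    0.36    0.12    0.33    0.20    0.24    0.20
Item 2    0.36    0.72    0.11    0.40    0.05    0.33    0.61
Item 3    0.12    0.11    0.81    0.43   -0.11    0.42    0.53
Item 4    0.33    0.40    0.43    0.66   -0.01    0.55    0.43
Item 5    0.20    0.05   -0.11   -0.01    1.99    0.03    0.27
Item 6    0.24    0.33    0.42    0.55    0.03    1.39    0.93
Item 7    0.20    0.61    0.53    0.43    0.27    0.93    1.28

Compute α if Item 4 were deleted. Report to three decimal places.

Remaining items: Item 1, Item 2, Item 3, Item 5, Item 6, Item 7 (k = 6).
sum of item variances = 0.92 + 0.72 + 0.81 + 1.99 + 1.39 + 1.28 = 7.11
total variance = 7.11 + 2 × 4.29 = 15.69
α (item deleted) = (6/5)·(1 − 7.11/15.69) = 0.656

α = 0.656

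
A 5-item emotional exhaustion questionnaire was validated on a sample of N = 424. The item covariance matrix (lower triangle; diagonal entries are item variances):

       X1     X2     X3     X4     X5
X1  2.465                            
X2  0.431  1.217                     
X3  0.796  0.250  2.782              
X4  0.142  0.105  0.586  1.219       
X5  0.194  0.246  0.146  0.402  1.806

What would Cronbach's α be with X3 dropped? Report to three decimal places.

Remaining items: X1, X2, X4, X5 (k = 4).
ΣVar(i) = 2.465 + 1.217 + 1.219 + 1.806 = 6.707
Var(T) = 6.707 + 2 × 1.520 = 9.747
α (item deleted) = (4/3)·(1 − 6.707/9.747) = 0.416

Cronbach's α = 0.416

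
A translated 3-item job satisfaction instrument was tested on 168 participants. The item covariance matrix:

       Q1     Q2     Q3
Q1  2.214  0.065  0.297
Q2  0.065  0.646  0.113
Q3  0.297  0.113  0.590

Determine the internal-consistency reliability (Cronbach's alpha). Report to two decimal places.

Σσ²ᵢ = 2.214 + 0.646 + 0.590 = 3.450
Σ_{i<j} σ_ij = 0.475
σ²_T = 3.450 + 2 × 0.475 = 4.400
α = (k/(k−1))·(1 − Σσ²ᵢ/σ²_T) = (3/2)·(1 − 3.450/4.400) = 0.32

Cronbach's alpha = 0.32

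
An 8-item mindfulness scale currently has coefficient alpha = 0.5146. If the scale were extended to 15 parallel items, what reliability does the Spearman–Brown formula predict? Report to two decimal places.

predicted reliability = 0.67

Length factor m = 15/8 = 1.8750
α' = m·α / (1 + (m−1)·α)
   = 15/8 × 0.5146 / (1 + (15/8 − 1) × 0.5146)
   = 0.9649 / 1.4503 = 0.67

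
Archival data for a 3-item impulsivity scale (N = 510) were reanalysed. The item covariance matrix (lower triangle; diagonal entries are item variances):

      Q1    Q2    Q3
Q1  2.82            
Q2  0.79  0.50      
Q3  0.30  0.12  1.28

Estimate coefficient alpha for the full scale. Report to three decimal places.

α = 0.517

ΣVar(i) = 2.82 + 0.50 + 1.28 = 4.60
Sum of the distinct covariances = 1.21
σ²_total = 4.60 + 2 × 1.21 = 7.02
α = (k/(k−1))·(1 − ΣVar(i)/σ²_total) = (3/2)·(1 − 4.60/7.02) = 0.517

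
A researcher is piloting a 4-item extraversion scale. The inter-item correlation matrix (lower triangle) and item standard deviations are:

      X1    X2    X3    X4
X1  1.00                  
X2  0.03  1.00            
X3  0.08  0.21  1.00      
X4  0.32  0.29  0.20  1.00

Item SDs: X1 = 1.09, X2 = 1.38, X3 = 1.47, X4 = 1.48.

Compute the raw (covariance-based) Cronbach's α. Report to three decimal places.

Σσ²ᵢ = 1.09² + 1.38² + 1.47² + 1.48² = 7.4438
Covariances σ_ij = r_ij · s_i · s_j:
  σ(X1,X2) = 0.03 × 1.09 × 1.38 = 0.0451
  σ(X1,X3) = 0.08 × 1.09 × 1.47 = 0.1282
  σ(X1,X4) = 0.32 × 1.09 × 1.48 = 0.5162
  σ(X2,X3) = 0.21 × 1.38 × 1.47 = 0.4260
  σ(X2,X4) = 0.29 × 1.38 × 1.48 = 0.5923
  σ(X3,X4) = 0.20 × 1.47 × 1.48 = 0.4351
σ²_T = Σσ²ᵢ + 2·Σσ_ij = 7.4438 + 2 × 2.1429 = 11.7296
α = (4/3)·(1 − 7.4438/11.7296) = 0.487

α = 0.487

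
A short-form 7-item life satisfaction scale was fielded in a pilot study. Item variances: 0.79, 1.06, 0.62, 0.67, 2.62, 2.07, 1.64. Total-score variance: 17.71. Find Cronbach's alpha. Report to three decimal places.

Σσᵢ² = 0.79 + 1.06 + 0.62 + 0.67 + 2.62 + 2.07 + 1.64 = 9.47
α = (k/(k−1))·(1 − Σσᵢ²/total variance) = (7/6)·(1 − 9.47/17.71) = 0.543

α = 0.543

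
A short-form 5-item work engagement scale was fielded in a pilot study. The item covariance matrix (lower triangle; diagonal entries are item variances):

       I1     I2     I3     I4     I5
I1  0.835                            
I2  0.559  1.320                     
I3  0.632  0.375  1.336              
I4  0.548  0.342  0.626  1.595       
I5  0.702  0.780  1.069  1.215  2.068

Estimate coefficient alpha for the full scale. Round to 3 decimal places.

α = 0.821

Σσᵢ² = 0.835 + 1.320 + 1.336 + 1.595 + 2.068 = 7.154
Σ_{i<j} σ_ij = 6.848
Var(T) = 7.154 + 2 × 6.848 = 20.850
α = (k/(k−1))·(1 − Σσᵢ²/Var(T)) = (5/4)·(1 − 7.154/20.850) = 0.821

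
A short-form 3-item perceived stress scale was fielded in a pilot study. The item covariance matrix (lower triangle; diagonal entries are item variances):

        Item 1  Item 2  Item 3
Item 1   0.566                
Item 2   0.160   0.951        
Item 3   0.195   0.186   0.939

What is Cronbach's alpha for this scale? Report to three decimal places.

ΣVar(i) = 0.566 + 0.951 + 0.939 = 2.456
Σ_{i<j} σ_ij = 0.541
σ²_T = 2.456 + 2 × 0.541 = 3.538
α = (k/(k−1))·(1 − ΣVar(i)/σ²_T) = (3/2)·(1 − 2.456/3.538) = 0.459

Cronbach's alpha = 0.459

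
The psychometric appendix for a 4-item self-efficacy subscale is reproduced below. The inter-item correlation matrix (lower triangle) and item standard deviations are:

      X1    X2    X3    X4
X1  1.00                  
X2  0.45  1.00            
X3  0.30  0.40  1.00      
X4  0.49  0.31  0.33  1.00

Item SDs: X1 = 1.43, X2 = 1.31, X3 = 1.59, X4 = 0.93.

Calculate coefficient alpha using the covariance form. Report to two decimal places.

coefficient alpha = 0.69

Σσ²ᵢ = 1.43² + 1.31² + 1.59² + 0.93² = 7.1540
Covariances σ_ij = r_ij · s_i · s_j:
  σ(X1,X2) = 0.45 × 1.43 × 1.31 = 0.8430
  σ(X1,X3) = 0.30 × 1.43 × 1.59 = 0.6821
  σ(X1,X4) = 0.49 × 1.43 × 0.93 = 0.6517
  σ(X2,X3) = 0.40 × 1.31 × 1.59 = 0.8332
  σ(X2,X4) = 0.31 × 1.31 × 0.93 = 0.3777
  σ(X3,X4) = 0.33 × 1.59 × 0.93 = 0.4880
σ²_T = Σσ²ᵢ + 2·Σσ_ij = 7.1540 + 2 × 3.8757 = 14.9054
α = (4/3)·(1 − 7.1540/14.9054) = 0.69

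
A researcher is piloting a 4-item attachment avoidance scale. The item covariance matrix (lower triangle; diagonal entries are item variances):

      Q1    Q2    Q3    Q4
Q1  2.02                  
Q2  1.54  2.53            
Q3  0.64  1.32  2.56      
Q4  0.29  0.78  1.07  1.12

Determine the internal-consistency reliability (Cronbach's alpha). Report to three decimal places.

sum of item variances = 2.02 + 2.53 + 2.56 + 1.12 = 8.23
Sum of the distinct covariances = 5.64
total variance = 8.23 + 2 × 5.64 = 19.51
α = (k/(k−1))·(1 − sum of item variances/total variance) = (4/3)·(1 − 8.23/19.51) = 0.771

α = 0.771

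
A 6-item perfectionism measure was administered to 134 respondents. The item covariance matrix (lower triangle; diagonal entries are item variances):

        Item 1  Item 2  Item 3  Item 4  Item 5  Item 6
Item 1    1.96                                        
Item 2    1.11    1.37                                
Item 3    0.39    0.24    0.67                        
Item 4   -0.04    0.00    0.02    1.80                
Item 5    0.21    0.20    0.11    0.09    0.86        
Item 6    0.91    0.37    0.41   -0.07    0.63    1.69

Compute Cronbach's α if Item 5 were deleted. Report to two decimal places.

Remaining items: Item 1, Item 2, Item 3, Item 4, Item 6 (k = 5).
sum of item variances = 1.96 + 1.37 + 0.67 + 1.80 + 1.69 = 7.49
Var(T) = 7.49 + 2 × 3.34 = 14.17
α (item deleted) = (5/4)·(1 − 7.49/14.17) = 0.59

Cronbach's α = 0.59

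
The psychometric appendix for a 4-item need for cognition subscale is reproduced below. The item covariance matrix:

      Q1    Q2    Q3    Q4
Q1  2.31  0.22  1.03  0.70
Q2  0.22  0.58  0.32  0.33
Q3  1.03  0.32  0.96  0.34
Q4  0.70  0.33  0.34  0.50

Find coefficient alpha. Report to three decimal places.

ΣVar(i) = 2.31 + 0.58 + 0.96 + 0.50 = 4.35
Σ_{i<j} σ_ij = 2.94
Var(T) = 4.35 + 2 × 2.94 = 10.23
α = (k/(k−1))·(1 − ΣVar(i)/Var(T)) = (4/3)·(1 − 4.35/10.23) = 0.766

coefficient alpha = 0.766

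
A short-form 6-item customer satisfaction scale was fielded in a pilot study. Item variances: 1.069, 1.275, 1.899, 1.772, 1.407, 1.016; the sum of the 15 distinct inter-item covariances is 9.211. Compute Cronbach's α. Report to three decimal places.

Σσ²ᵢ = 1.069 + 1.275 + 1.899 + 1.772 + 1.407 + 1.016 = 8.438
Sum of distinct covariances = 9.211
Var(T) = Σσ²ᵢ + 2·Σcov = 8.438 + 2 × 9.211 = 26.860
α = (6/5)·(1 − 8.438/26.860) = 0.823

α = 0.823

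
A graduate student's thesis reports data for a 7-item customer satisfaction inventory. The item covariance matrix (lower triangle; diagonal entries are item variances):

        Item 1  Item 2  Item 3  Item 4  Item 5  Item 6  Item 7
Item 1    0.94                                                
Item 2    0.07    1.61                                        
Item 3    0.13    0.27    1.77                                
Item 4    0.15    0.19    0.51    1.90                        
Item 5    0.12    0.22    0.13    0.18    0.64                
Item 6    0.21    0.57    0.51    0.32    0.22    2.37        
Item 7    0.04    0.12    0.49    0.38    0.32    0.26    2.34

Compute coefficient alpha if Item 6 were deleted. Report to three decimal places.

α = 0.503

Remaining items: Item 1, Item 2, Item 3, Item 4, Item 5, Item 7 (k = 6).
Σσᵢ² = 0.94 + 1.61 + 1.77 + 1.90 + 0.64 + 2.34 = 9.20
σ²_T = 9.20 + 2 × 3.32 = 15.84
α (item deleted) = (6/5)·(1 − 9.20/15.84) = 0.503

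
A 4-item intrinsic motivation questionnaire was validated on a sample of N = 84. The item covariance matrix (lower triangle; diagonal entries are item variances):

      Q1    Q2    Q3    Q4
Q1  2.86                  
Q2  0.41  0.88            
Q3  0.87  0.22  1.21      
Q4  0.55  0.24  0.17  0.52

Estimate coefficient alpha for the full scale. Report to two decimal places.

α = 0.63

sum of item variances = 2.86 + 0.88 + 1.21 + 0.52 = 5.47
Sum of off-diagonal covariances = 2.46
σ²_T = 5.47 + 2 × 2.46 = 10.39
α = (k/(k−1))·(1 − sum of item variances/σ²_T) = (4/3)·(1 − 5.47/10.39) = 0.63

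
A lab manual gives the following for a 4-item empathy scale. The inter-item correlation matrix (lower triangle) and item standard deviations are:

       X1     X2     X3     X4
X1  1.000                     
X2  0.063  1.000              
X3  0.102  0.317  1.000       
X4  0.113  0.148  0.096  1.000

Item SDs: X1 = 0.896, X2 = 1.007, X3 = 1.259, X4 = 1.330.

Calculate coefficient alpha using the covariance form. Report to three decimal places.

coefficient alpha = 0.390

Σσ²ᵢ = 0.896² + 1.007² + 1.259² + 1.330² = 5.1708
Covariances σ_ij = r_ij · s_i · s_j:
  σ(X1,X2) = 0.063 × 0.896 × 1.007 = 0.0568
  σ(X1,X3) = 0.102 × 0.896 × 1.259 = 0.1151
  σ(X1,X4) = 0.113 × 0.896 × 1.330 = 0.1347
  σ(X2,X3) = 0.317 × 1.007 × 1.259 = 0.4019
  σ(X2,X4) = 0.148 × 1.007 × 1.330 = 0.1982
  σ(X3,X4) = 0.096 × 1.259 × 1.330 = 0.1607
σ²_T = Σσ²ᵢ + 2·Σσ_ij = 5.1708 + 2 × 1.0674 = 7.3056
α = (4/3)·(1 − 5.1708/7.3056) = 0.390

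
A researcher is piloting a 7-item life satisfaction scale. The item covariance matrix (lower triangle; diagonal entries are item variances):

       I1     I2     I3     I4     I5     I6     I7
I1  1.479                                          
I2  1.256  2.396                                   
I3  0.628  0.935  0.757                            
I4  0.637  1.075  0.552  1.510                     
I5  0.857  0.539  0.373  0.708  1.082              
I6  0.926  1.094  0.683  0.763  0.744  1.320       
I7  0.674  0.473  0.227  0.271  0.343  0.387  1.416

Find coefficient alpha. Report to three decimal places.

sum of item variances = 1.479 + 2.396 + 0.757 + 1.510 + 1.082 + 1.320 + 1.416 = 9.960
Sum of the distinct covariances = 14.145
total variance = 9.960 + 2 × 14.145 = 38.250
α = (k/(k−1))·(1 − sum of item variances/total variance) = (7/6)·(1 − 9.960/38.250) = 0.863

coefficient alpha = 0.863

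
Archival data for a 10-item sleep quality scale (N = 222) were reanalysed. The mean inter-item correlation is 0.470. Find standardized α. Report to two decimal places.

standardized α = 0.90

Standardized α = k·r̄ / (1 + (k−1)·r̄) = 10 × 0.470 / (1 + 9 × 0.470)
  = 4.7000 / 5.2300 = 0.90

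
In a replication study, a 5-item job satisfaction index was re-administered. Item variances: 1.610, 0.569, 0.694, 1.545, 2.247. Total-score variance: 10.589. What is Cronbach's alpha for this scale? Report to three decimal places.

Σσᵢ² = 1.610 + 0.569 + 0.694 + 1.545 + 2.247 = 6.665
α = (k/(k−1))·(1 − Σσᵢ²/σ²_total) = (5/4)·(1 − 6.665/10.589) = 0.463

α = 0.463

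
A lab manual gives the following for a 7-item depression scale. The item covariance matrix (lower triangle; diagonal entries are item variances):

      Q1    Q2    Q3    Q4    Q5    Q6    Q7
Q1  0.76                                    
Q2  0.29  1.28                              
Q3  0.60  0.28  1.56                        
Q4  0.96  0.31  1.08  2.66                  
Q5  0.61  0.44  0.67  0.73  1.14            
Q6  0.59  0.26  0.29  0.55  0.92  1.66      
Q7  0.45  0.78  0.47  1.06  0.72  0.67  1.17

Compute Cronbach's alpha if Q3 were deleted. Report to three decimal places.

α = 0.820

Remaining items: Q1, Q2, Q4, Q5, Q6, Q7 (k = 6).
Σσ²ᵢ = 0.76 + 1.28 + 2.66 + 1.14 + 1.66 + 1.17 = 8.67
Var(T) = 8.67 + 2 × 9.34 = 27.35
α (item deleted) = (6/5)·(1 − 8.67/27.35) = 0.820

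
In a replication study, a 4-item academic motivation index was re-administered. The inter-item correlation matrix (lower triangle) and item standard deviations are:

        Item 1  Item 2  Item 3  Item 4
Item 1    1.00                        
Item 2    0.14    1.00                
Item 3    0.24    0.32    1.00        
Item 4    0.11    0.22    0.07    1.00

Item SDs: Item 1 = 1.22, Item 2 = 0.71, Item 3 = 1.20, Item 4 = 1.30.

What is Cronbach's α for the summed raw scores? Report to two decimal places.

Σσ²ᵢ = 1.22² + 0.71² + 1.20² + 1.30² = 5.1225
Covariances σ_ij = r_ij · s_i · s_j:
  σ(Item 1,Item 2) = 0.14 × 1.22 × 0.71 = 0.1213
  σ(Item 1,Item 3) = 0.24 × 1.22 × 1.20 = 0.3514
  σ(Item 1,Item 4) = 0.11 × 1.22 × 1.30 = 0.1745
  σ(Item 2,Item 3) = 0.32 × 0.71 × 1.20 = 0.2726
  σ(Item 2,Item 4) = 0.22 × 0.71 × 1.30 = 0.2031
  σ(Item 3,Item 4) = 0.07 × 1.20 × 1.30 = 0.1092
σ²_T = Σσ²ᵢ + 2·Σσ_ij = 5.1225 + 2 × 1.2321 = 7.5867
α = (4/3)·(1 − 5.1225/7.5867) = 0.43

Cronbach's α = 0.43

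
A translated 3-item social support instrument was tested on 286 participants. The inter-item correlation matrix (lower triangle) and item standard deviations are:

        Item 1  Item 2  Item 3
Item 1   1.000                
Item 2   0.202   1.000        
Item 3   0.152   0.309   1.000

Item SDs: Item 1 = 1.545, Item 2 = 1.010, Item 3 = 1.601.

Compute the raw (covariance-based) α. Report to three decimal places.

Σσ²ᵢ = 1.545² + 1.010² + 1.601² = 5.9703
Covariances σ_ij = r_ij · s_i · s_j:
  σ(Item 1,Item 2) = 0.202 × 1.545 × 1.010 = 0.3152
  σ(Item 1,Item 3) = 0.152 × 1.545 × 1.601 = 0.3760
  σ(Item 2,Item 3) = 0.309 × 1.010 × 1.601 = 0.4997
σ²_T = Σσ²ᵢ + 2·Σσ_ij = 5.9703 + 2 × 1.1909 = 8.3521
α = (3/2)·(1 − 5.9703/8.3521) = 0.428

α = 0.428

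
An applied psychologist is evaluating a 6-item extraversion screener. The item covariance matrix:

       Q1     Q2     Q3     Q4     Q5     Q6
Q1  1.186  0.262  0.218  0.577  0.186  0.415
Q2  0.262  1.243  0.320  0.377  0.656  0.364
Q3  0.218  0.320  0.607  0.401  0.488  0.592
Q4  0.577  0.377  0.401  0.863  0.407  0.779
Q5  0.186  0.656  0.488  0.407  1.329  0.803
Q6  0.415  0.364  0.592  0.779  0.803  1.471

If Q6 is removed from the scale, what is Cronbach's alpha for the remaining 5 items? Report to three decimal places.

α = 0.748

Remaining items: Q1, Q2, Q3, Q4, Q5 (k = 5).
Σσ²ᵢ = 1.186 + 1.243 + 0.607 + 0.863 + 1.329 = 5.228
σ²_T = 5.228 + 2 × 3.892 = 13.012
α (item deleted) = (5/4)·(1 − 5.228/13.012) = 0.748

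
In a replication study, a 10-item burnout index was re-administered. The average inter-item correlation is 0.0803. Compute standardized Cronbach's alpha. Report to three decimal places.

standardized Cronbach's alpha = 0.466

Standardized α = k·r̄ / (1 + (k−1)·r̄) = 10 × 0.0803 / (1 + 9 × 0.0803)
  = 0.8030 / 1.7227 = 0.466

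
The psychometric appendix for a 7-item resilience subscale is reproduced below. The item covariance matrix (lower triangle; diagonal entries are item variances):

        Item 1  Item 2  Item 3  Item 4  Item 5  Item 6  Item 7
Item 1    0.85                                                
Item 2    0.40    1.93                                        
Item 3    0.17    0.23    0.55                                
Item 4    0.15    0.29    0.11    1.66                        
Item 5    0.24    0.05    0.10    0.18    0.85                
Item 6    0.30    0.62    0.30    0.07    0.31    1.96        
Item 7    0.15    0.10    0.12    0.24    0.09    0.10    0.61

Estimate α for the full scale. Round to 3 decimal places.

sum of item variances = 0.85 + 1.93 + 0.55 + 1.66 + 0.85 + 1.96 + 0.61 = 8.41
Sum of off-diagonal covariances = 4.32
σ²_T = 8.41 + 2 × 4.32 = 17.05
α = (k/(k−1))·(1 − sum of item variances/σ²_T) = (7/6)·(1 − 8.41/17.05) = 0.591

α = 0.591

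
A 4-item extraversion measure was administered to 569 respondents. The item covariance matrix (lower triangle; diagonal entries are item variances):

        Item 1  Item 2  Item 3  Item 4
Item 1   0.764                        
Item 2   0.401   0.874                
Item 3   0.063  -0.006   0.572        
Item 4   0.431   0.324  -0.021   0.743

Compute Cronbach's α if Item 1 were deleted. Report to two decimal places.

Remaining items: Item 2, Item 3, Item 4 (k = 3).
ΣVar(i) = 0.874 + 0.572 + 0.743 = 2.189
σ²_total = 2.189 + 2 × 0.297 = 2.783
α (item deleted) = (3/2)·(1 − 2.189/2.783) = 0.32

α = 0.32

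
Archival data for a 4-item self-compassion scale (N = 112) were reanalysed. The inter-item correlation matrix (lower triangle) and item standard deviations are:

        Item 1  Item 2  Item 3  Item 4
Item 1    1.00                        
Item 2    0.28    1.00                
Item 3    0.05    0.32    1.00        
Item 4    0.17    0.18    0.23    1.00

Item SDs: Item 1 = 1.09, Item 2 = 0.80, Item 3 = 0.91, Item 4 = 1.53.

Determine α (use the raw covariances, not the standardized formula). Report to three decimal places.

α = 0.468

Σσ²ᵢ = 1.09² + 0.80² + 0.91² + 1.53² = 4.9971
Covariances σ_ij = r_ij · s_i · s_j:
  σ(Item 1,Item 2) = 0.28 × 1.09 × 0.80 = 0.2442
  σ(Item 1,Item 3) = 0.05 × 1.09 × 0.91 = 0.0496
  σ(Item 1,Item 4) = 0.17 × 1.09 × 1.53 = 0.2835
  σ(Item 2,Item 3) = 0.32 × 0.80 × 0.91 = 0.2330
  σ(Item 2,Item 4) = 0.18 × 0.80 × 1.53 = 0.2203
  σ(Item 3,Item 4) = 0.23 × 0.91 × 1.53 = 0.3202
σ²_T = Σσ²ᵢ + 2·Σσ_ij = 4.9971 + 2 × 1.3508 = 7.6987
α = (4/3)·(1 − 4.9971/7.6987) = 0.468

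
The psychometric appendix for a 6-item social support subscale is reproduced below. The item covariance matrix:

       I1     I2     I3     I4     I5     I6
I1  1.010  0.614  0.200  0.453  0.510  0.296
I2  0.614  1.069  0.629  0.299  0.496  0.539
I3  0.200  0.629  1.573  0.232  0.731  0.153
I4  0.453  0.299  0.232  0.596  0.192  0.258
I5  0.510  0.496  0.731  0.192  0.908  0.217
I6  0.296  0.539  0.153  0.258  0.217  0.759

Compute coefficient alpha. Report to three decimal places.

α = 0.796

ΣVar(i) = 1.010 + 1.069 + 1.573 + 0.596 + 0.908 + 0.759 = 5.915
Sum of the distinct covariances = 5.819
Var(T) = 5.915 + 2 × 5.819 = 17.553
α = (k/(k−1))·(1 − ΣVar(i)/Var(T)) = (6/5)·(1 − 5.915/17.553) = 0.796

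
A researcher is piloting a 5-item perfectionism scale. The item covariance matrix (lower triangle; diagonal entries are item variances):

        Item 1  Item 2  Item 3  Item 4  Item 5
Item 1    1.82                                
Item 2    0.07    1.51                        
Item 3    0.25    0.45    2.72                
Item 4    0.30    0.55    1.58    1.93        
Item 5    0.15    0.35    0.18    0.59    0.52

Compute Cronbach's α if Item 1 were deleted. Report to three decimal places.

α = 0.701

Remaining items: Item 2, Item 3, Item 4, Item 5 (k = 4).
sum of item variances = 1.51 + 2.72 + 1.93 + 0.52 = 6.68
σ²_T = 6.68 + 2 × 3.70 = 14.08
α (item deleted) = (4/3)·(1 − 6.68/14.08) = 0.701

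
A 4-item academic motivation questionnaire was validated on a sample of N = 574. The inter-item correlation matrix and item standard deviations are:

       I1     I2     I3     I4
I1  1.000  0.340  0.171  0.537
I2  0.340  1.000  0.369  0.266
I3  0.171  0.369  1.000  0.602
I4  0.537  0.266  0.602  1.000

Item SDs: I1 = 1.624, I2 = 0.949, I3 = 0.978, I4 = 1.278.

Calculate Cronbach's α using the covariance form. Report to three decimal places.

α = 0.694

Σσ²ᵢ = 1.624² + 0.949² + 0.978² + 1.278² = 6.1277
Covariances σ_ij = r_ij · s_i · s_j:
  σ(I1,I2) = 0.340 × 1.624 × 0.949 = 0.5240
  σ(I1,I3) = 0.171 × 1.624 × 0.978 = 0.2716
  σ(I1,I4) = 0.537 × 1.624 × 1.278 = 1.1145
  σ(I2,I3) = 0.369 × 0.949 × 0.978 = 0.3425
  σ(I2,I4) = 0.266 × 0.949 × 1.278 = 0.3226
  σ(I3,I4) = 0.602 × 0.978 × 1.278 = 0.7524
σ²_T = Σσ²ᵢ + 2·Σσ_ij = 6.1277 + 2 × 3.3276 = 12.7829
α = (4/3)·(1 − 6.1277/12.7829) = 0.694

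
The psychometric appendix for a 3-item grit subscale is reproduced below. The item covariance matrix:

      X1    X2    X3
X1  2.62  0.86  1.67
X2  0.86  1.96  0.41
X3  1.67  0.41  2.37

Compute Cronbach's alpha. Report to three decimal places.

α = 0.687

ΣVar(i) = 2.62 + 1.96 + 2.37 = 6.95
Sum of the distinct covariances = 2.94
σ²_T = 6.95 + 2 × 2.94 = 12.83
α = (k/(k−1))·(1 − ΣVar(i)/σ²_T) = (3/2)·(1 − 6.95/12.83) = 0.687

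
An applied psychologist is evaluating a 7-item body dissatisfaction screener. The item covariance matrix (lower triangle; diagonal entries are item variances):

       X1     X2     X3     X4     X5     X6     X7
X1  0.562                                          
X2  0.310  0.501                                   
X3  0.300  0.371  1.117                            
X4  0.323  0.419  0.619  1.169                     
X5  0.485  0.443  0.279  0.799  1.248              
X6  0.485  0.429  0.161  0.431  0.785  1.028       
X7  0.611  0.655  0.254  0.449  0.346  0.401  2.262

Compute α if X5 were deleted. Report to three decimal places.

α = 0.782

Remaining items: X1, X2, X3, X4, X6, X7 (k = 6).
sum of item variances = 0.562 + 0.501 + 1.117 + 1.169 + 1.028 + 2.262 = 6.639
Var(T) = 6.639 + 2 × 6.218 = 19.075
α (item deleted) = (6/5)·(1 − 6.639/19.075) = 0.782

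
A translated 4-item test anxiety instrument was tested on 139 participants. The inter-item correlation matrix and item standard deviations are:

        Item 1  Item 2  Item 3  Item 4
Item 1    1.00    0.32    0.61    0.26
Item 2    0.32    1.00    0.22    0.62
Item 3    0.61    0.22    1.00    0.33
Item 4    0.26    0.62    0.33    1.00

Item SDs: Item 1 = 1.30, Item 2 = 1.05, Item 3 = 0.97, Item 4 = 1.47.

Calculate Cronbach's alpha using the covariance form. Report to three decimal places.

Cronbach's alpha = 0.710

Σσ²ᵢ = 1.30² + 1.05² + 0.97² + 1.47² = 5.8943
Covariances σ_ij = r_ij · s_i · s_j:
  σ(Item 1,Item 2) = 0.32 × 1.30 × 1.05 = 0.4368
  σ(Item 1,Item 3) = 0.61 × 1.30 × 0.97 = 0.7692
  σ(Item 1,Item 4) = 0.26 × 1.30 × 1.47 = 0.4969
  σ(Item 2,Item 3) = 0.22 × 1.05 × 0.97 = 0.2241
  σ(Item 2,Item 4) = 0.62 × 1.05 × 1.47 = 0.9570
  σ(Item 3,Item 4) = 0.33 × 0.97 × 1.47 = 0.4705
σ²_T = Σσ²ᵢ + 2·Σσ_ij = 5.8943 + 2 × 3.3545 = 12.6033
α = (4/3)·(1 − 5.8943/12.6033) = 0.710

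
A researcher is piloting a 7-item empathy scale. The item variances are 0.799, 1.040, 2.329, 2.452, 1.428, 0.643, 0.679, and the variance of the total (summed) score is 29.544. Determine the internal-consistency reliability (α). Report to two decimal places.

Σσ²ᵢ = 0.799 + 1.040 + 2.329 + 2.452 + 1.428 + 0.643 + 0.679 = 9.370
α = (k/(k−1))·(1 − Σσ²ᵢ/σ²_total) = (7/6)·(1 − 9.370/29.544) = 0.80

α = 0.80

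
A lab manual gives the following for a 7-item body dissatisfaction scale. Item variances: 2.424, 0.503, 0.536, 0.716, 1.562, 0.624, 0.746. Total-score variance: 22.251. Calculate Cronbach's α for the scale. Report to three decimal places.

α = 0.794

Σσᵢ² = 2.424 + 0.503 + 0.536 + 0.716 + 1.562 + 0.624 + 0.746 = 7.111
α = (k/(k−1))·(1 − Σσᵢ²/σ²_total) = (7/6)·(1 − 7.111/22.251) = 0.794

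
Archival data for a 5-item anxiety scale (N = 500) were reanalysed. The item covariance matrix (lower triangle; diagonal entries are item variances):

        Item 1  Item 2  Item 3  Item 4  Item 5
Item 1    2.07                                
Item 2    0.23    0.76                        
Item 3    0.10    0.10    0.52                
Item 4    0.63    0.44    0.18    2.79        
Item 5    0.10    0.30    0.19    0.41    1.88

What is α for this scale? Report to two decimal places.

α = 0.50

ΣVar(i) = 2.07 + 0.76 + 0.52 + 2.79 + 1.88 = 8.02
Sum of off-diagonal covariances = 2.68
σ²_total = 8.02 + 2 × 2.68 = 13.38
α = (k/(k−1))·(1 − ΣVar(i)/σ²_total) = (5/4)·(1 − 8.02/13.38) = 0.50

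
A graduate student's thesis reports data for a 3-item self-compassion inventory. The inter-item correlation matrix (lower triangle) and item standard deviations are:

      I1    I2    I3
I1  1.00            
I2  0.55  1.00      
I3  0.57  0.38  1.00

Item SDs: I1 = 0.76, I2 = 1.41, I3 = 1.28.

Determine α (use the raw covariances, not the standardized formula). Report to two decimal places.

Σσ²ᵢ = 0.76² + 1.41² + 1.28² = 4.2041
Covariances σ_ij = r_ij · s_i · s_j:
  σ(I1,I2) = 0.55 × 0.76 × 1.41 = 0.5894
  σ(I1,I3) = 0.57 × 0.76 × 1.28 = 0.5545
  σ(I2,I3) = 0.38 × 1.41 × 1.28 = 0.6858
σ²_T = Σσ²ᵢ + 2·Σσ_ij = 4.2041 + 2 × 1.8297 = 7.8635
α = (3/2)·(1 − 4.2041/7.8635) = 0.70

α = 0.70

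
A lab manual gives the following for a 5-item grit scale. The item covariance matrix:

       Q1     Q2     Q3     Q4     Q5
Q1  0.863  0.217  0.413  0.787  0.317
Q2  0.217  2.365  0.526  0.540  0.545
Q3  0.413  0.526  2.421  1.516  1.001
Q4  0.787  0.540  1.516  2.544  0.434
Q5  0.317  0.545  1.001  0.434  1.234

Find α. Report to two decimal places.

α = 0.71

sum of item variances = 0.863 + 2.365 + 2.421 + 2.544 + 1.234 = 9.427
Sum of off-diagonal covariances = 6.296
σ²_total = 9.427 + 2 × 6.296 = 22.019
α = (k/(k−1))·(1 − sum of item variances/σ²_total) = (5/4)·(1 − 9.427/22.019) = 0.71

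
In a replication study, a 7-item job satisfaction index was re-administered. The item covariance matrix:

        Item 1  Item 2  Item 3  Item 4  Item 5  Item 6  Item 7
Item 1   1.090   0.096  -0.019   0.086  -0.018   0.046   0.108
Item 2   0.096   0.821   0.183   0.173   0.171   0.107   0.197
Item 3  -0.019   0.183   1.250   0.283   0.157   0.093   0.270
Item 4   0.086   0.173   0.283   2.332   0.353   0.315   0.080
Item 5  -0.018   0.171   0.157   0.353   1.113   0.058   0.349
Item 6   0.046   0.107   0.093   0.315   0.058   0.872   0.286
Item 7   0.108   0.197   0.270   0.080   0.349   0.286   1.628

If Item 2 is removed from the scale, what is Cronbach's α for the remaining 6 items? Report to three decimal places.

α = 0.446

Remaining items: Item 1, Item 3, Item 4, Item 5, Item 6, Item 7 (k = 6).
Σσᵢ² = 1.090 + 1.250 + 2.332 + 1.113 + 0.872 + 1.628 = 8.285
Var(T) = 8.285 + 2 × 2.447 = 13.179
α (item deleted) = (6/5)·(1 − 8.285/13.179) = 0.446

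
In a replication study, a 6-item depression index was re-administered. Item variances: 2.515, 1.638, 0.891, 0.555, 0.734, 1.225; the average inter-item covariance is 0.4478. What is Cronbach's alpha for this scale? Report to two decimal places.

Cronbach's alpha = 0.77

Σσᵢ² = 2.515 + 1.638 + 0.891 + 0.555 + 0.734 + 1.225 = 7.558
Sum of the 15 distinct covariances = 15 × 0.4478 = 6.7170
σ²_total = Σσᵢ² + 2·Σcov = 7.558 + 2 × 6.7170 = 20.9920
α = (6/5)·(1 − 7.558/20.9920) = 0.77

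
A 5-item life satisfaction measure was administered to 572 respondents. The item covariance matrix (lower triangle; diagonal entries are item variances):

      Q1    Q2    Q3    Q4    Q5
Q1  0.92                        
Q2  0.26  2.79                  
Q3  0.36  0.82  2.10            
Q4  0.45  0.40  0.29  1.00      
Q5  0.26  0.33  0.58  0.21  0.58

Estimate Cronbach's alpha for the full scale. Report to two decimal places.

Cronbach's alpha = 0.65

ΣVar(i) = 0.92 + 2.79 + 2.10 + 1.00 + 0.58 = 7.39
Σ_{i<j} σ_ij = 3.96
σ²_T = 7.39 + 2 × 3.96 = 15.31
α = (k/(k−1))·(1 − ΣVar(i)/σ²_T) = (5/4)·(1 − 7.39/15.31) = 0.65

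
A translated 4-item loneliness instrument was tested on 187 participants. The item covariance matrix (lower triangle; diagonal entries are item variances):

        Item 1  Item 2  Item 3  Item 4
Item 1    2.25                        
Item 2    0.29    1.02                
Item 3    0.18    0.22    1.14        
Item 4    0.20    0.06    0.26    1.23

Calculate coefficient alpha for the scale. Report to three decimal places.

α = 0.400

ΣVar(i) = 2.25 + 1.02 + 1.14 + 1.23 = 5.64
Sum of the distinct covariances = 1.21
σ²_total = 5.64 + 2 × 1.21 = 8.06
α = (k/(k−1))·(1 − ΣVar(i)/σ²_total) = (4/3)·(1 − 5.64/8.06) = 0.400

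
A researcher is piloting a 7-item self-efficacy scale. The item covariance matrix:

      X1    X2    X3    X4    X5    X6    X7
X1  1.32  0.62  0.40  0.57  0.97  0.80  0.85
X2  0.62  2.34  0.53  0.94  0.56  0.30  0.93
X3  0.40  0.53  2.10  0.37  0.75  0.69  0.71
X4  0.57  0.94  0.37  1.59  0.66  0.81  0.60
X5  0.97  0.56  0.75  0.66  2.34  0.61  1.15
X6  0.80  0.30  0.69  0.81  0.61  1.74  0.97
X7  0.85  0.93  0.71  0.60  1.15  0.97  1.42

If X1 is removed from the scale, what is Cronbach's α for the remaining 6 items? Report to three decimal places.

Cronbach's α = 0.777

Remaining items: X2, X3, X4, X5, X6, X7 (k = 6).
ΣVar(i) = 2.34 + 2.10 + 1.59 + 2.34 + 1.74 + 1.42 = 11.53
Var(T) = 11.53 + 2 × 10.58 = 32.69
α (item deleted) = (6/5)·(1 − 11.53/32.69) = 0.777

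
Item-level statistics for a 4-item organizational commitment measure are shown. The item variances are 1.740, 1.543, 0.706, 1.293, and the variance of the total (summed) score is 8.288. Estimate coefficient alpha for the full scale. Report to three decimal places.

α = 0.484

Σσ²ᵢ = 1.740 + 1.543 + 0.706 + 1.293 = 5.282
α = (k/(k−1))·(1 − Σσ²ᵢ/σ²_T) = (4/3)·(1 − 5.282/8.288) = 0.484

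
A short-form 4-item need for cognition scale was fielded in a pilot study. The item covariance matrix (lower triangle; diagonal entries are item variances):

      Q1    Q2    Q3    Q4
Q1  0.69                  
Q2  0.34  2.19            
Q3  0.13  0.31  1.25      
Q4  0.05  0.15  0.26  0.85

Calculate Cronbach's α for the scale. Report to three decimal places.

Cronbach's α = 0.443

Σσ²ᵢ = 0.69 + 2.19 + 1.25 + 0.85 = 4.98
Σ_{i<j} σ_ij = 1.24
Var(T) = 4.98 + 2 × 1.24 = 7.46
α = (k/(k−1))·(1 − Σσ²ᵢ/Var(T)) = (4/3)·(1 − 4.98/7.46) = 0.443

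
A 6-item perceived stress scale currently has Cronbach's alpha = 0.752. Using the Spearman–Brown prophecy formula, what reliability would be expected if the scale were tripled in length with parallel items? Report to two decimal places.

predicted reliability = 0.90

Length factor m = 3
α' = m·α / (1 + (m−1)·α)
   = 3 × 0.752 / (1 + (3 − 1) × 0.752)
   = 2.2560 / 2.5040 = 0.90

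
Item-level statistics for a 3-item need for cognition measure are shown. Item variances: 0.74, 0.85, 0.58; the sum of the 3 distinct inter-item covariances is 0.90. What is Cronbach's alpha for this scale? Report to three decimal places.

Σσ²ᵢ = 0.74 + 0.85 + 0.58 = 2.17
Sum of distinct covariances = 0.90
total variance = Σσ²ᵢ + 2·Σcov = 2.17 + 2 × 0.90 = 3.97
α = (3/2)·(1 − 2.17/3.97) = 0.680

Cronbach's alpha = 0.680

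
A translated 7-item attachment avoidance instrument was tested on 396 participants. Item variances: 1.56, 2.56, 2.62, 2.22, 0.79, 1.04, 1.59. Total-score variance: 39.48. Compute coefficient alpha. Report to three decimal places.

Σσ²ᵢ = 1.56 + 2.56 + 2.62 + 2.22 + 0.79 + 1.04 + 1.59 = 12.38
α = (k/(k−1))·(1 − Σσ²ᵢ/Var(T)) = (7/6)·(1 − 12.38/39.48) = 0.801

coefficient alpha = 0.801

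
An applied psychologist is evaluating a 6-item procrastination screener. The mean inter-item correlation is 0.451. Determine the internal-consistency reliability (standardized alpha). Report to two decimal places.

standardized alpha = 0.83

Standardized α = k·r̄ / (1 + (k−1)·r̄) = 6 × 0.451 / (1 + 5 × 0.451)
  = 2.7060 / 3.2550 = 0.83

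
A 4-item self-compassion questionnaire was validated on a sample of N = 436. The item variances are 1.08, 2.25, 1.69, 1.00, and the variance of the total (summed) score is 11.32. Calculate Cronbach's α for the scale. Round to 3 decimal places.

Σσᵢ² = 1.08 + 2.25 + 1.69 + 1.00 = 6.02
α = (k/(k−1))·(1 − Σσᵢ²/σ²_T) = (4/3)·(1 − 6.02/11.32) = 0.624

α = 0.624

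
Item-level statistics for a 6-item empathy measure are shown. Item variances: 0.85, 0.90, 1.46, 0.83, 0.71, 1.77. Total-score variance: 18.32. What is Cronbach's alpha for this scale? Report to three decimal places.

α = 0.773

sum of item variances = 0.85 + 0.90 + 1.46 + 0.83 + 0.71 + 1.77 = 6.52
α = (k/(k−1))·(1 − sum of item variances/σ²_total) = (6/5)·(1 − 6.52/18.32) = 0.773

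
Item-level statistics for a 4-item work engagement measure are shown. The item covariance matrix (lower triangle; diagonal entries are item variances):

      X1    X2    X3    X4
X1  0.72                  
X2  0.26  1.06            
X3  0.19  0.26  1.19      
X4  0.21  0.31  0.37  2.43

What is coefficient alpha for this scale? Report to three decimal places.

coefficient alpha = 0.496

ΣVar(i) = 0.72 + 1.06 + 1.19 + 2.43 = 5.40
Sum of off-diagonal covariances = 1.60
σ²_total = 5.40 + 2 × 1.60 = 8.60
α = (k/(k−1))·(1 − ΣVar(i)/σ²_total) = (4/3)·(1 − 5.40/8.60) = 0.496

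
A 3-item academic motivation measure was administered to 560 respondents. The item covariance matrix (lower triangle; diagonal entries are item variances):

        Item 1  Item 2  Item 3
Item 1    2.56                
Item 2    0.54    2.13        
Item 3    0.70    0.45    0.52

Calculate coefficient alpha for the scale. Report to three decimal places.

ΣVar(i) = 2.56 + 2.13 + 0.52 = 5.21
Sum of off-diagonal covariances = 1.69
Var(T) = 5.21 + 2 × 1.69 = 8.59
α = (k/(k−1))·(1 − ΣVar(i)/Var(T)) = (3/2)·(1 − 5.21/8.59) = 0.590

coefficient alpha = 0.590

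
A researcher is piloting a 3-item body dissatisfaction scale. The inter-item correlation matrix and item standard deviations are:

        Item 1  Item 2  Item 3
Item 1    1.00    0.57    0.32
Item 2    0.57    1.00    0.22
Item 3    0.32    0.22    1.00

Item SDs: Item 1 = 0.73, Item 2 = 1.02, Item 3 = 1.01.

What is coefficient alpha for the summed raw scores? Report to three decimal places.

Σσ²ᵢ = 0.73² + 1.02² + 1.01² = 2.5934
Covariances σ_ij = r_ij · s_i · s_j:
  σ(Item 1,Item 2) = 0.57 × 0.73 × 1.02 = 0.4244
  σ(Item 1,Item 3) = 0.32 × 0.73 × 1.01 = 0.2359
  σ(Item 2,Item 3) = 0.22 × 1.02 × 1.01 = 0.2266
σ²_T = Σσ²ᵢ + 2·Σσ_ij = 2.5934 + 2 × 0.8869 = 4.3672
α = (3/2)·(1 − 2.5934/4.3672) = 0.609

coefficient alpha = 0.609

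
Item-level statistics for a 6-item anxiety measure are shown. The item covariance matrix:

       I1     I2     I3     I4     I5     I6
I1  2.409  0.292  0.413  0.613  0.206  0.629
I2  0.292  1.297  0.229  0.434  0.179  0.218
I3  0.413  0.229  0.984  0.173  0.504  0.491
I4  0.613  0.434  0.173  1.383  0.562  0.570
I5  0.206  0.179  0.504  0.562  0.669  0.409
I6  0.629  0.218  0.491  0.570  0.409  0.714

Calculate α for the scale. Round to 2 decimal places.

ΣVar(i) = 2.409 + 1.297 + 0.984 + 1.383 + 0.669 + 0.714 = 7.456
Sum of the distinct covariances = 5.922
total variance = 7.456 + 2 × 5.922 = 19.300
α = (k/(k−1))·(1 − ΣVar(i)/total variance) = (6/5)·(1 − 7.456/19.300) = 0.74

α = 0.74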